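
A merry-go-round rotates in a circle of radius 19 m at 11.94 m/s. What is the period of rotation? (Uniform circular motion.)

T = 2πr/v = 2π×19/11.94 = 10.0 s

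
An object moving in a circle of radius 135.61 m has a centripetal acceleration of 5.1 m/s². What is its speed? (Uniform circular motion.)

v = √(a_c × r) = √(5.1 × 135.61) = 26.3 m/s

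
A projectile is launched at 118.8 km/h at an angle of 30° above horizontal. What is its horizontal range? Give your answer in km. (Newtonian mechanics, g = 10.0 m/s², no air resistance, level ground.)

v₀ = 118.8 km/h × 0.2777777777777778 = 33.0 m/s
R = v₀² × sin(2θ) / g = 33.0² × sin(2 × 30°) / 10.0 = 1089.0 × 0.866025 / 10.0 = 94.3101 m
R = 94.3101 m / 1000.0 = 0.09431 km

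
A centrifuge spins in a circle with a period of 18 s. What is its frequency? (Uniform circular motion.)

f = 1/T = 1/18 = 0.0556 Hz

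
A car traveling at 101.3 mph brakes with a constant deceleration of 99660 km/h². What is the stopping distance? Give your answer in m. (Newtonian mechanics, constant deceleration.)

v₀ = 101.3 mph × 0.44704 = 45.2852 m/s
a = 99660 km/h² × 7.716049382716049e-05 = 7.68981 m/s²
d = v₀² / (2a) = 45.2852² / (2 × 7.68981) = 2050.75 / 15.3796 = 133.3 m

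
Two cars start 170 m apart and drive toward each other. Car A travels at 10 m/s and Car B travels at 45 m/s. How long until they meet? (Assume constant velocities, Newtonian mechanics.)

Combined speed: v_combined = 10 + 45 = 55 m/s
Time to meet: t = d/v_combined = 170/55 = 3.09 s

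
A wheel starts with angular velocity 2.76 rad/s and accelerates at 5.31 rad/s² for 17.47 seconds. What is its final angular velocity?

ω = ω₀ + αt = 2.76 + 5.31 × 17.47 = 95.53 rad/s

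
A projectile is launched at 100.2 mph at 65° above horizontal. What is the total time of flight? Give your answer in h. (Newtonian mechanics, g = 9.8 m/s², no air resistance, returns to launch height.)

v₀ = 100.2 mph × 0.44704 = 44.7934 m/s
T = 2 × v₀ × sin(θ) / g = 2 × 44.7934 × sin(65°) / 9.8 = 2 × 44.7934 × 0.906308 / 9.8 = 8.28502 s
T = 8.28502 s / 3600.0 = 0.002301 h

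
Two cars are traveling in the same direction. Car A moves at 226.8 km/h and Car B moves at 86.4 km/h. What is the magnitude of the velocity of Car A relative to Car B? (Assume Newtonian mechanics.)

v_rel = |v_A - v_B| = |226.8 - 86.4| = 140.4 km/h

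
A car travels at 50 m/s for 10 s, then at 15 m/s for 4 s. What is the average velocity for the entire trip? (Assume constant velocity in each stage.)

d₁ = v₁t₁ = 50 × 10 = 500 m
d₂ = v₂t₂ = 15 × 4 = 60 m
d_total = 560 m, t_total = 14 s
v_avg = d_total/t_total = 560/14 = 40.0 m/s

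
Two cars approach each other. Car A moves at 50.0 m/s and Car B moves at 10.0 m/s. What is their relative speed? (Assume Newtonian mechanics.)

v_rel = v_A + v_B = 50.0 + 10.0 = 60.0 m/s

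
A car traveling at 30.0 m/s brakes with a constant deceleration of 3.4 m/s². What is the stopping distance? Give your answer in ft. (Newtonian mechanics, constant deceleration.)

d = v₀² / (2a) = 30.0² / (2 × 3.4) = 900.0 / 6.8 = 132.353 m
d = 132.353 m / 0.3048 = 434.2 ft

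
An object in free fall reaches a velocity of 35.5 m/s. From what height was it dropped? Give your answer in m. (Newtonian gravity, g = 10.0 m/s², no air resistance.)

h = v² / (2g) = 35.5² / (2 × 10.0) = 63.01 m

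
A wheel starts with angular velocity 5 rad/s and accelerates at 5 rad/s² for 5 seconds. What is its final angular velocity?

ω = ω₀ + αt = 5 + 5 × 5 = 30 rad/s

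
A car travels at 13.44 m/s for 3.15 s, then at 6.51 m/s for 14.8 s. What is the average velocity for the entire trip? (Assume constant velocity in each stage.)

d₁ = v₁t₁ = 13.44 × 3.15 = 42.336 m
d₂ = v₂t₂ = 6.51 × 14.8 = 96.348 m
d_total = 138.684 m, t_total = 17.95 s
v_avg = d_total/t_total = 138.684/17.95 = 7.73 m/s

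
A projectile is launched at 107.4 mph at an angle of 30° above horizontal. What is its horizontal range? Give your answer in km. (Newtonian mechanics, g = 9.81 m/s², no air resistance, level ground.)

v₀ = 107.4 mph × 0.44704 = 48.0121 m/s
R = v₀² × sin(2θ) / g = 48.0121² × sin(2 × 30°) / 9.81 = 2305.16 × 0.866025 / 9.81 = 203.499 m
R = 203.499 m / 1000.0 = 0.2035 km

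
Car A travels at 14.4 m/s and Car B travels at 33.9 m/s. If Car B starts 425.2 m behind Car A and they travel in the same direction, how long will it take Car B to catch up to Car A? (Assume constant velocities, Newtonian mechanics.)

Relative speed: v_rel = 33.9 - 14.4 = 19.5 m/s
Time to catch: t = d₀/v_rel = 425.2/19.5 = 21.81 s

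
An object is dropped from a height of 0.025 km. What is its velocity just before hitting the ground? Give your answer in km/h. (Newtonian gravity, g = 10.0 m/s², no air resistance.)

h = 0.025 km × 1000.0 = 25.0 m
v = √(2gh) = √(2 × 10.0 × 25.0) = 22.3607 m/s
v = 22.3607 m/s / 0.2777777777777778 = 80.5 km/h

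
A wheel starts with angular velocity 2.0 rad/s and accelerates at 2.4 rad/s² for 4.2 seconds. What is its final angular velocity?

ω = ω₀ + αt = 2.0 + 2.4 × 4.2 = 12.08 rad/s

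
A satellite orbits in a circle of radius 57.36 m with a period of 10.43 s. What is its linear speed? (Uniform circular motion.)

v = 2πr/T = 2π×57.36/10.43 = 34.55 m/s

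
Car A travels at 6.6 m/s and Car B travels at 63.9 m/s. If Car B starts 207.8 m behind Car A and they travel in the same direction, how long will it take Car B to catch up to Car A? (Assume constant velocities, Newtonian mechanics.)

Relative speed: v_rel = 63.9 - 6.6 = 57.3 m/s
Time to catch: t = d₀/v_rel = 207.8/57.3 = 3.63 s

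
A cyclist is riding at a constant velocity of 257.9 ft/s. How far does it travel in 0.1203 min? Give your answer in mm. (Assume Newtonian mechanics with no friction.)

v = 257.9 ft/s × 0.3048 = 78.6079 m/s
t = 0.1203 min × 60.0 = 7.218 s
d = v × t = 78.6079 × 7.218 = 567.392 m
d = 567.392 m / 0.001 = 567400 mm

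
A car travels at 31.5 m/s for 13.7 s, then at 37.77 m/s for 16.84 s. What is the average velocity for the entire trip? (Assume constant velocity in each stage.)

d₁ = v₁t₁ = 31.5 × 13.7 = 431.55 m
d₂ = v₂t₂ = 37.77 × 16.84 = 636.0468 m
d_total = 1067.5968 m, t_total = 30.54 s
v_avg = d_total/t_total = 1067.5968/30.54 = 34.96 m/s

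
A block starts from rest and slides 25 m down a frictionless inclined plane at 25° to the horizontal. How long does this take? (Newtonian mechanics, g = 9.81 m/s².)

a = g sin(θ) = 9.81 × sin(25°) = 4.1459 m/s²
t = √(2d/a) = √(2 × 25 / 4.1459) = 3.47 s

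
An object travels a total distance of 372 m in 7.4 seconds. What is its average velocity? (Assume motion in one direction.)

v_avg = Δd / Δt = 372 / 7.4 = 50.27 m/s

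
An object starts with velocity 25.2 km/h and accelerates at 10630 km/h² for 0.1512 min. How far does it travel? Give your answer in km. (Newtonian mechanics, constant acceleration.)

v₀ = 25.2 km/h × 0.2777777777777778 = 7.0 m/s
a = 10630 km/h² × 7.716049382716049e-05 = 0.820216 m/s²
t = 0.1512 min × 60.0 = 9.072 s
d = v₀ × t + ½ × a × t² = 7.0 × 9.072 + 0.5 × 0.820216 × 9.072² = 97.2564 m
d = 97.2564 m / 1000.0 = 0.09726 km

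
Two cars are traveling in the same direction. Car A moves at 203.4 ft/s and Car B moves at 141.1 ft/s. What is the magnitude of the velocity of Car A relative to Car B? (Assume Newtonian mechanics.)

v_rel = |v_A - v_B| = |203.4 - 141.1| = 62.3 ft/s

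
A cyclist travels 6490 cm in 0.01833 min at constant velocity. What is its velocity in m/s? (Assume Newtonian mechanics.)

d = 6490 cm × 0.01 = 64.9 m
t = 0.01833 min × 60.0 = 1.0998 s
v = d / t = 64.9 / 1.0998 = 59.01 m/s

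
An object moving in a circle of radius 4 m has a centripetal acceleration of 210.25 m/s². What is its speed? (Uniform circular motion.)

v = √(a_c × r) = √(210.25 × 4) = 29.0 m/s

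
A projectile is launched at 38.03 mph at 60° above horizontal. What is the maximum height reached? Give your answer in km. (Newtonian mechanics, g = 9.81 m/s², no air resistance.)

v₀ = 38.03 mph × 0.44704 = 17.0009 m/s
H = v₀² × sin²(θ) / (2g) = 17.0009² × sin(60°)² / (2 × 9.81) = 289.031 × 0.75 / 19.62 = 11.0486 m
H = 11.0486 m / 1000.0 = 0.01105 km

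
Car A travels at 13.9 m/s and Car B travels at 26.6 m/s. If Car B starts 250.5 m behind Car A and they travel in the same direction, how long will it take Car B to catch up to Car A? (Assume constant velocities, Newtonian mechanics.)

Relative speed: v_rel = 26.6 - 13.9 = 12.7 m/s
Time to catch: t = d₀/v_rel = 250.5/12.7 = 19.72 s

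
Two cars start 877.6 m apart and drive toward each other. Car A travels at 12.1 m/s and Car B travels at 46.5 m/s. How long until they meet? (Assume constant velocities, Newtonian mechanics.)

Combined speed: v_combined = 12.1 + 46.5 = 58.6 m/s
Time to meet: t = d/v_combined = 877.6/58.6 = 14.98 s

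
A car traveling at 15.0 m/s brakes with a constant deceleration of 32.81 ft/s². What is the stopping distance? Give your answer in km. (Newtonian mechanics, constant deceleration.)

a = 32.81 ft/s² × 0.3048 = 10.0005 m/s²
d = v₀² / (2a) = 15.0² / (2 × 10.0005) = 225.0 / 20.001 = 11.2494 m
d = 11.2494 m / 1000.0 = 0.01125 km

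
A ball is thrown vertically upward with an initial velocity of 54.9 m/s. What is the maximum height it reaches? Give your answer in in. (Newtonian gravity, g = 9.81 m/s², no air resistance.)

h_max = v₀² / (2g) = 54.9² / (2 × 9.81) = 3014.01 / 19.62 = 153.619 m
h_max = 153.619 m / 0.0254 = 6048 in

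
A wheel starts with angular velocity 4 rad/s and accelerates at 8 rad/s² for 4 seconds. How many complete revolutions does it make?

θ = ω₀t + ½αt² = 4×4 + ½×8×4² = 80.0 rad
Total revolutions = θ/(2π) = 80.0/(2π) = 12.73
Complete revolutions = ⌊12.73⌋ = 12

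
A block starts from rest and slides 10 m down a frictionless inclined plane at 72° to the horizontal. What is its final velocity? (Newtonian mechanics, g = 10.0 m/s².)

a = g sin(θ) = 10.0 × sin(72°) = 9.5106 m/s²
v = √(2ad) = √(2 × 9.5106 × 10) = 13.79 m/s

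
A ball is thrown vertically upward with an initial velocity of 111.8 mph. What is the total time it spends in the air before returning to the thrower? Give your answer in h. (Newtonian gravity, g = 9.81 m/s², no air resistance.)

v₀ = 111.8 mph × 0.44704 = 49.9791 m/s
t_total = 2 × v₀ / g = 2 × 49.9791 / 9.81 = 10.1894 s
t_total = 10.1894 s / 3600.0 = 0.00283 h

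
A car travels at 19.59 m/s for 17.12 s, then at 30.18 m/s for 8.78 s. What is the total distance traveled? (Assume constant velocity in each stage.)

d₁ = v₁t₁ = 19.59 × 17.12 = 335.3808 m
d₂ = v₂t₂ = 30.18 × 8.78 = 264.9804 m
d_total = 335.3808 + 264.9804 = 600.36 m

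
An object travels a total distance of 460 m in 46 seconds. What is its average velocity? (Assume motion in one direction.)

v_avg = Δd / Δt = 460 / 46 = 10.0 m/s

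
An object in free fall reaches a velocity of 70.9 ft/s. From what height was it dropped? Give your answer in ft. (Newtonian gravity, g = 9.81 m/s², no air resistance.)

v = 70.9 ft/s × 0.3048 = 21.6103 m/s
h = v² / (2g) = 21.6103² / (2 × 9.81) = 23.8025 m
h = 23.8025 m / 0.3048 = 78.09 ft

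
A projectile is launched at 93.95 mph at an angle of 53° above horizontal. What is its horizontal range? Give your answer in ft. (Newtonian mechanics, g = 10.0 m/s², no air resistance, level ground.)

v₀ = 93.95 mph × 0.44704 = 41.9994 m/s
R = v₀² × sin(2θ) / g = 41.9994² × sin(2 × 53°) / 10.0 = 1763.95 × 0.961262 / 10.0 = 169.562 m
R = 169.562 m / 0.3048 = 556.3 ft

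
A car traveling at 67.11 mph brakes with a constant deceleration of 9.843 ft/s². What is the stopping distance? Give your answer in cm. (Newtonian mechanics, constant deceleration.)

v₀ = 67.11 mph × 0.44704 = 30.0009 m/s
a = 9.843 ft/s² × 0.3048 = 3.00015 m/s²
d = v₀² / (2a) = 30.0009² / (2 × 3.00015) = 900.054 / 6.0003 = 150.001 m
d = 150.001 m / 0.01 = 15000 cm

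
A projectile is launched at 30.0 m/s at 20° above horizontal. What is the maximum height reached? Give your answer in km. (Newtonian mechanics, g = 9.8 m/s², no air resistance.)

H = v₀² × sin²(θ) / (2g) = 30.0² × sin(20°)² / (2 × 9.8) = 900.0 × 0.116978 / 19.6 = 5.37144 m
H = 5.37144 m / 1000.0 = 0.005371 km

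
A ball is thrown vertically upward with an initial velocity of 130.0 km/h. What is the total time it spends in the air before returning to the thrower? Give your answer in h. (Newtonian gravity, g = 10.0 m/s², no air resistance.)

v₀ = 130.0 km/h × 0.2777777777777778 = 36.1111 m/s
t_total = 2 × v₀ / g = 2 × 36.1111 / 10.0 = 7.22222 s
t_total = 7.22222 s / 3600.0 = 0.002006 h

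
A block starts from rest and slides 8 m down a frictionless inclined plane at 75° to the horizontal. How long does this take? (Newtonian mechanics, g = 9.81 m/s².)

a = g sin(θ) = 9.81 × sin(75°) = 9.4757 m/s²
t = √(2d/a) = √(2 × 8 / 9.4757) = 1.3 s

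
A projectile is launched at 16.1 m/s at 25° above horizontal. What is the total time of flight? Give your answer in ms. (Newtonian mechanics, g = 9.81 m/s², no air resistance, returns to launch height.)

T = 2 × v₀ × sin(θ) / g = 2 × 16.1 × sin(25°) / 9.81 = 2 × 16.1 × 0.422618 / 9.81 = 1.38719 s
T = 1.38719 s / 0.001 = 1387 ms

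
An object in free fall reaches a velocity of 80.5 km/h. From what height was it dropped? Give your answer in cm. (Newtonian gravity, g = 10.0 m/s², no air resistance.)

v = 80.5 km/h × 0.2777777777777778 = 22.3611 m/s
h = v² / (2g) = 22.3611² / (2 × 10.0) = 25.0009 m
h = 25.0009 m / 0.01 = 2500 cm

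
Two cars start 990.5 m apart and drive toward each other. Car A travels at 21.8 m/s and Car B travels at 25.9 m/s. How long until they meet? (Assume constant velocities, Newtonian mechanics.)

Combined speed: v_combined = 21.8 + 25.9 = 47.7 m/s
Time to meet: t = d/v_combined = 990.5/47.7 = 20.77 s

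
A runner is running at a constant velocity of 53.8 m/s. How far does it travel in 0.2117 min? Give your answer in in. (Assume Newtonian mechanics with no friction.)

t = 0.2117 min × 60.0 = 12.702 s
d = v × t = 53.8 × 12.702 = 683.368 m
d = 683.368 m / 0.0254 = 26900 in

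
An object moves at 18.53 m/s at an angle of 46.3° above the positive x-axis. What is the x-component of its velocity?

vₓ = v cos(θ) = 18.53 × cos(46.3°) = 12.8 m/s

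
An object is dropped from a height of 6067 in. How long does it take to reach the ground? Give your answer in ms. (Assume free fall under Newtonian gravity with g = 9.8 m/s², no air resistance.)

h = 6067 in × 0.0254 = 154.102 m
t = √(2h/g) = √(2 × 154.102 / 9.8) = 5.60798 s
t = 5.60798 s / 0.001 = 5608 ms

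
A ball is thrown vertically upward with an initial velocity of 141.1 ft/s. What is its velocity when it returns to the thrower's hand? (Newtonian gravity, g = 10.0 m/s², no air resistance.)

By conservation of energy (no air resistance), the ball returns to the throw height with the same speed as launch, but directed downward.
|v_ground| = v₀ = 141.1 ft/s
v_ground = 141.1 ft/s (downward)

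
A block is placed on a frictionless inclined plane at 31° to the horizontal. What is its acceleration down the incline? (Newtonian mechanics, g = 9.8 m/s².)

a = g sin(θ) = 9.8 × sin(31°) = 9.8 × 0.515 = 5.05 m/s²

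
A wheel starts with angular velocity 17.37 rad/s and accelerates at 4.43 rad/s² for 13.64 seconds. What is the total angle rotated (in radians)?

θ = ω₀t + ½αt² = 17.37×13.64 + ½×4.43×13.64² = 649.03 rad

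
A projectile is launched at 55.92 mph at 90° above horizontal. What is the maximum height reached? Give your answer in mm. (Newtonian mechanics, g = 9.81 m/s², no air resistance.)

v₀ = 55.92 mph × 0.44704 = 24.9985 m/s
H = v₀² × sin²(θ) / (2g) = 24.9985² × sin(90°)² / (2 × 9.81) = 624.925 × 1.0 / 19.62 = 31.8514 m
H = 31.8514 m / 0.001 = 31850 mm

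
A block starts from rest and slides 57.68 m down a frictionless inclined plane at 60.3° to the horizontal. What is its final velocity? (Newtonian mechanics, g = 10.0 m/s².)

a = g sin(θ) = 10.0 × sin(60.3°) = 8.6863 m/s²
v = √(2ad) = √(2 × 8.6863 × 57.68) = 31.66 m/s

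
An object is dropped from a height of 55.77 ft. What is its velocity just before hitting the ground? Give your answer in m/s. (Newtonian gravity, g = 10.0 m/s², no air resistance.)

h = 55.77 ft × 0.3048 = 16.9987 m
v = √(2gh) = √(2 × 10.0 × 16.9987) = 18.44 m/s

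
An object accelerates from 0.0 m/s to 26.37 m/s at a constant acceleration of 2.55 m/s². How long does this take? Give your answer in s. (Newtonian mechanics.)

t = (v - v₀) / a = (26.37 - 0.0) / 2.55 = 10.34 s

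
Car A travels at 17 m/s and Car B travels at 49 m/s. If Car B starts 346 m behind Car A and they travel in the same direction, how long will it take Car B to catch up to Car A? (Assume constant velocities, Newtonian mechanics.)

Relative speed: v_rel = 49 - 17 = 32 m/s
Time to catch: t = d₀/v_rel = 346/32 = 10.81 s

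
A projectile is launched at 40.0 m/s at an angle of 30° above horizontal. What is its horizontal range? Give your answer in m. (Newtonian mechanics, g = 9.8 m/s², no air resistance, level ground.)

R = v₀² × sin(2θ) / g = 40.0² × sin(2 × 30°) / 9.8 = 1600.0 × 0.866025 / 9.8 = 141.4 m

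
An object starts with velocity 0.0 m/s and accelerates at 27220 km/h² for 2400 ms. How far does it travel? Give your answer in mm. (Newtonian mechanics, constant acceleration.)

a = 27220 km/h² × 7.716049382716049e-05 = 2.10031 m/s²
t = 2400 ms × 0.001 = 2.4 s
d = v₀ × t + ½ × a × t² = 0.0 × 2.4 + 0.5 × 2.10031 × 2.4² = 6.04889 m
d = 6.04889 m / 0.001 = 6049 mm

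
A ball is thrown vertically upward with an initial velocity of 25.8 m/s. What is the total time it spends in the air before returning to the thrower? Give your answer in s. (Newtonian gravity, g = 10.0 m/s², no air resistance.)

t_total = 2 × v₀ / g = 2 × 25.8 / 10.0 = 5.16 s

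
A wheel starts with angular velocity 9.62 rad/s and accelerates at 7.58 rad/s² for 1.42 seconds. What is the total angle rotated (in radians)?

θ = ω₀t + ½αt² = 9.62×1.42 + ½×7.58×1.42² = 21.3 rad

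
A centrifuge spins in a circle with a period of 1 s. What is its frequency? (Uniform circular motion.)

f = 1/T = 1/1 = 1.0 Hz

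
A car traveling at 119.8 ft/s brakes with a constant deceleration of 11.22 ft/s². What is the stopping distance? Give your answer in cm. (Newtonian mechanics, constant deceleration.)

v₀ = 119.8 ft/s × 0.3048 = 36.515 m/s
a = 11.22 ft/s² × 0.3048 = 3.41986 m/s²
d = v₀² / (2a) = 36.515² / (2 × 3.41986) = 1333.35 / 6.83972 = 194.942 m
d = 194.942 m / 0.01 = 19490 cm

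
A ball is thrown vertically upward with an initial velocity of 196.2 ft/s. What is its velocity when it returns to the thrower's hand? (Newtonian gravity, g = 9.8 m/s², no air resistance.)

By conservation of energy (no air resistance), the ball returns to the throw height with the same speed as launch, but directed downward.
|v_ground| = v₀ = 196.2 ft/s
v_ground = 196.2 ft/s (downward)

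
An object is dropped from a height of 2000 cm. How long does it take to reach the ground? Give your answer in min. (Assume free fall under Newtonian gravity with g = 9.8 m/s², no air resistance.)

h = 2000 cm × 0.01 = 20.0 m
t = √(2h/g) = √(2 × 20.0 / 9.8) = 2.02031 s
t = 2.02031 s / 60.0 = 0.03367 min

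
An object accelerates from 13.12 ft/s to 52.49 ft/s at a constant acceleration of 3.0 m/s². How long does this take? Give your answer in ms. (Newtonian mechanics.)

v₀ = 13.12 ft/s × 0.3048 = 3.99898 m/s
v = 52.49 ft/s × 0.3048 = 15.999 m/s
t = (v - v₀) / a = (15.999 - 3.99898) / 3.0 = 4.00001 s
t = 4.00001 s / 0.001 = 4000 ms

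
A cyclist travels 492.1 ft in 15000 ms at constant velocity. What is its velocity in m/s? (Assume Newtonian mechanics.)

d = 492.1 ft × 0.3048 = 149.992 m
t = 15000 ms × 0.001 = 15.0 s
v = d / t = 149.992 / 15.0 = 9.999 m/s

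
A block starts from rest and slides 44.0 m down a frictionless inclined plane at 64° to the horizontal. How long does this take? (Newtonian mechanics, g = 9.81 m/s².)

a = g sin(θ) = 9.81 × sin(64°) = 8.8172 m/s²
t = √(2d/a) = √(2 × 44.0 / 8.8172) = 3.16 s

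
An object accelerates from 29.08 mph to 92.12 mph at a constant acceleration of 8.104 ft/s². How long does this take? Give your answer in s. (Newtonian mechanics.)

v₀ = 29.08 mph × 0.44704 = 12.9999 m/s
v = 92.12 mph × 0.44704 = 41.1813 m/s
a = 8.104 ft/s² × 0.3048 = 2.4701 m/s²
t = (v - v₀) / a = (41.1813 - 12.9999) / 2.4701 = 11.41 s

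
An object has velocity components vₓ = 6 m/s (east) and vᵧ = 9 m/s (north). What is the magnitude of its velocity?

|v| = √(vₓ² + vᵧ²) = √(6² + 9²) = √(117) = 10.82 m/s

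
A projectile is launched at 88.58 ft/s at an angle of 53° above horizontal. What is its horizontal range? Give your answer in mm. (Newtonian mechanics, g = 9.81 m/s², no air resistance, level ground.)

v₀ = 88.58 ft/s × 0.3048 = 26.9992 m/s
R = v₀² × sin(2θ) / g = 26.9992² × sin(2 × 53°) / 9.81 = 728.957 × 0.961262 / 9.81 = 71.429 m
R = 71.429 m / 0.001 = 71430 mm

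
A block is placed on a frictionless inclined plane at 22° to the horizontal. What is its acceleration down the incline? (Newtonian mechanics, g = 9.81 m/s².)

a = g sin(θ) = 9.81 × sin(22°) = 9.81 × 0.3746 = 3.67 m/s²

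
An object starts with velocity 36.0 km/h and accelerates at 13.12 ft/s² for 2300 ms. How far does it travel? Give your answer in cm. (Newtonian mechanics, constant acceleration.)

v₀ = 36.0 km/h × 0.2777777777777778 = 10.0 m/s
a = 13.12 ft/s² × 0.3048 = 3.99898 m/s²
t = 2300 ms × 0.001 = 2.3 s
d = v₀ × t + ½ × a × t² = 10.0 × 2.3 + 0.5 × 3.99898 × 2.3² = 33.5773 m
d = 33.5773 m / 0.01 = 3358 cm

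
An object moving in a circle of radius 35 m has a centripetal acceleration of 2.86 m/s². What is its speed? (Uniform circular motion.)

v = √(a_c × r) = √(2.86 × 35) = 10.0 m/s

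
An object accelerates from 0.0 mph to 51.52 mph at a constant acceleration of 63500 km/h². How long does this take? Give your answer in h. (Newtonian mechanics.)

v₀ = 0.0 mph × 0.44704 = 0.0 m/s
v = 51.52 mph × 0.44704 = 23.0315 m/s
a = 63500 km/h² × 7.716049382716049e-05 = 4.89969 m/s²
t = (v - v₀) / a = (23.0315 - 0.0) / 4.89969 = 4.7006 s
t = 4.7006 s / 3600.0 = 0.001306 h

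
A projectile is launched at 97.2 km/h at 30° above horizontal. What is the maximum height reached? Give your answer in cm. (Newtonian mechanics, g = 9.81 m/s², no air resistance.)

v₀ = 97.2 km/h × 0.2777777777777778 = 27.0 m/s
H = v₀² × sin²(θ) / (2g) = 27.0² × sin(30°)² / (2 × 9.81) = 729.0 × 0.25 / 19.62 = 9.28899 m
H = 9.28899 m / 0.01 = 928.9 cm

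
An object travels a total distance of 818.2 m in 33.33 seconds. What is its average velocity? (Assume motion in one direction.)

v_avg = Δd / Δt = 818.2 / 33.33 = 24.55 m/s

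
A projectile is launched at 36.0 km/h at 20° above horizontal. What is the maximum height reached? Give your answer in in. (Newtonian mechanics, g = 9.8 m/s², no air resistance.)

v₀ = 36.0 km/h × 0.2777777777777778 = 10.0 m/s
H = v₀² × sin²(θ) / (2g) = 10.0² × sin(20°)² / (2 × 9.8) = 100.0 × 0.116978 / 19.6 = 0.596827 m
H = 0.596827 m / 0.0254 = 23.5 in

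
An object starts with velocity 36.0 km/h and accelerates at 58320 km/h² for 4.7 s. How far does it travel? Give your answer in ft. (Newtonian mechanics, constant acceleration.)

v₀ = 36.0 km/h × 0.2777777777777778 = 10.0 m/s
a = 58320 km/h² × 7.716049382716049e-05 = 4.5 m/s²
d = v₀ × t + ½ × a × t² = 10.0 × 4.7 + 0.5 × 4.5 × 4.7² = 96.7025 m
d = 96.7025 m / 0.3048 = 317.3 ft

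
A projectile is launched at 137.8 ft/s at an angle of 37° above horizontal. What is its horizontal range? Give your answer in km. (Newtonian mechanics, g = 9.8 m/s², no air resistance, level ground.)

v₀ = 137.8 ft/s × 0.3048 = 42.0014 m/s
R = v₀² × sin(2θ) / g = 42.0014² × sin(2 × 37°) / 9.8 = 1764.12 × 0.961262 / 9.8 = 173.039 m
R = 173.039 m / 1000.0 = 0.173 km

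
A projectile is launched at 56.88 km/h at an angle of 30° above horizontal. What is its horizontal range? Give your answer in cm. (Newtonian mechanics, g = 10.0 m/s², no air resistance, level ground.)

v₀ = 56.88 km/h × 0.2777777777777778 = 15.8 m/s
R = v₀² × sin(2θ) / g = 15.8² × sin(2 × 30°) / 10.0 = 249.64 × 0.866025 / 10.0 = 21.6194 m
R = 21.6194 m / 0.01 = 2162 cm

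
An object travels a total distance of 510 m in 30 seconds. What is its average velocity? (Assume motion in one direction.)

v_avg = Δd / Δt = 510 / 30 = 17.0 m/s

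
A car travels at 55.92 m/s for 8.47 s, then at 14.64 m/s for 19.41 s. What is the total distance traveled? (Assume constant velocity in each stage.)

d₁ = v₁t₁ = 55.92 × 8.47 = 473.6424 m
d₂ = v₂t₂ = 14.64 × 19.41 = 284.1624 m
d_total = 473.6424 + 284.1624 = 757.8 m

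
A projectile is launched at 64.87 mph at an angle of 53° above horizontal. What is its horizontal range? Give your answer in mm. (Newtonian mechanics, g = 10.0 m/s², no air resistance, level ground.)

v₀ = 64.87 mph × 0.44704 = 28.9995 m/s
R = v₀² × sin(2θ) / g = 28.9995² × sin(2 × 53°) / 10.0 = 840.971 × 0.961262 / 10.0 = 80.8393 m
R = 80.8393 m / 0.001 = 80840 mm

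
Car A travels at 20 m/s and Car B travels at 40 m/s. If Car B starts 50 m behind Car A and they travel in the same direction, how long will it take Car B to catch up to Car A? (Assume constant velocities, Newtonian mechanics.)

Relative speed: v_rel = 40 - 20 = 20 m/s
Time to catch: t = d₀/v_rel = 50/20 = 2.5 s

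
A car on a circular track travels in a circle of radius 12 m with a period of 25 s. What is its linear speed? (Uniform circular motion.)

v = 2πr/T = 2π×12/25 = 3.02 m/s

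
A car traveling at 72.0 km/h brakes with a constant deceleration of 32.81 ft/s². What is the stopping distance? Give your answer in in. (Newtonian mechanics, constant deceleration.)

v₀ = 72.0 km/h × 0.2777777777777778 = 20.0 m/s
a = 32.81 ft/s² × 0.3048 = 10.0005 m/s²
d = v₀² / (2a) = 20.0² / (2 × 10.0005) = 400.0 / 20.001 = 19.999 m
d = 19.999 m / 0.0254 = 787.4 in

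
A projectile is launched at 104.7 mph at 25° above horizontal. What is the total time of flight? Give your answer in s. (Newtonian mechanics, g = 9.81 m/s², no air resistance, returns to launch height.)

v₀ = 104.7 mph × 0.44704 = 46.8051 m/s
T = 2 × v₀ × sin(θ) / g = 2 × 46.8051 × sin(25°) / 9.81 = 2 × 46.8051 × 0.422618 / 9.81 = 4.033 s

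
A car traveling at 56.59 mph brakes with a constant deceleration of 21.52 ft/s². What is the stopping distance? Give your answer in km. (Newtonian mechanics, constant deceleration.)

v₀ = 56.59 mph × 0.44704 = 25.298 m/s
a = 21.52 ft/s² × 0.3048 = 6.5593 m/s²
d = v₀² / (2a) = 25.298² / (2 × 6.5593) = 639.989 / 13.1186 = 48.7849 m
d = 48.7849 m / 1000.0 = 0.04878 km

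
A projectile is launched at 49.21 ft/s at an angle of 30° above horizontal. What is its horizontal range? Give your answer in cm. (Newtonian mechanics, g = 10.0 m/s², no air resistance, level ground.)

v₀ = 49.21 ft/s × 0.3048 = 14.9992 m/s
R = v₀² × sin(2θ) / g = 14.9992² × sin(2 × 30°) / 10.0 = 224.976 × 0.866025 / 10.0 = 19.4835 m
R = 19.4835 m / 0.01 = 1948 cm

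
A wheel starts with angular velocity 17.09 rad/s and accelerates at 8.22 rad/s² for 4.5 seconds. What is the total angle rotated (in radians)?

θ = ω₀t + ½αt² = 17.09×4.5 + ½×8.22×4.5² = 160.13 rad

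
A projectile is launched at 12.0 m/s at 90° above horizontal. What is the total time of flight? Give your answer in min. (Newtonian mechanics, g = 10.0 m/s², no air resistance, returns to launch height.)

T = 2 × v₀ × sin(θ) / g = 2 × 12.0 × sin(90°) / 10.0 = 2 × 12.0 × 1.0 / 10.0 = 2.4 s
T = 2.4 s / 60.0 = 0.04 min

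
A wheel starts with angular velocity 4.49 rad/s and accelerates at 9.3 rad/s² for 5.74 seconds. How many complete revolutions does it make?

θ = ω₀t + ½αt² = 4.49×5.74 + ½×9.3×5.74² = 178.97894 rad
Total revolutions = θ/(2π) = 178.97894/(2π) = 28.49
Complete revolutions = ⌊28.49⌋ = 28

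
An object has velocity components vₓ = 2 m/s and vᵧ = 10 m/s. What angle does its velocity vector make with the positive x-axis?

θ = arctan(vᵧ/vₓ) = arctan(10/2) = 78.69°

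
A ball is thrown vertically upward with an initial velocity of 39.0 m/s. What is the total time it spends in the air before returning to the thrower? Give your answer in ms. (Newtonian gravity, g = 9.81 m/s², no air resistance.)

t_total = 2 × v₀ / g = 2 × 39.0 / 9.81 = 7.95107 s
t_total = 7.95107 s / 0.001 = 7951 ms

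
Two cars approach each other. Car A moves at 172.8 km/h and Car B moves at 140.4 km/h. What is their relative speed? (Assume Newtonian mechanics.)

v_rel = v_A + v_B = 172.8 + 140.4 = 313.2 km/h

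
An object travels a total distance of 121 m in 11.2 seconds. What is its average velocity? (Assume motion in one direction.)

v_avg = Δd / Δt = 121 / 11.2 = 10.8 m/s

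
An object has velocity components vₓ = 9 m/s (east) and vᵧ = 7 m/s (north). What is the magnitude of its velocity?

|v| = √(vₓ² + vᵧ²) = √(9² + 7²) = √(130) = 11.4 m/s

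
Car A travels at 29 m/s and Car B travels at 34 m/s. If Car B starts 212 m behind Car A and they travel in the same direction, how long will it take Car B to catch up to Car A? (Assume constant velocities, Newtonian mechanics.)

Relative speed: v_rel = 34 - 29 = 5 m/s
Time to catch: t = d₀/v_rel = 212/5 = 42.4 s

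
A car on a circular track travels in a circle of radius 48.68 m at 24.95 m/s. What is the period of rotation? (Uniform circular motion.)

T = 2πr/v = 2π×48.68/24.95 = 12.26 s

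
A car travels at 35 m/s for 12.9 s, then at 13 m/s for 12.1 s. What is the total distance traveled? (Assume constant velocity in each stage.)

d₁ = v₁t₁ = 35 × 12.9 = 451.5 m
d₂ = v₂t₂ = 13 × 12.1 = 157.3 m
d_total = 451.5 + 157.3 = 608.8 m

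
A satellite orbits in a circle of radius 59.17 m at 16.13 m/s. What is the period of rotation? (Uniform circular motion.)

T = 2πr/v = 2π×59.17/16.13 = 23.05 s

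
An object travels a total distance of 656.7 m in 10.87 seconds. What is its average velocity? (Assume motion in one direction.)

v_avg = Δd / Δt = 656.7 / 10.87 = 60.41 m/s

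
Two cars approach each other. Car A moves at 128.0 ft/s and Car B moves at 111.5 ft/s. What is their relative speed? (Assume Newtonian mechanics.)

v_rel = v_A + v_B = 128.0 + 111.5 = 239.5 ft/s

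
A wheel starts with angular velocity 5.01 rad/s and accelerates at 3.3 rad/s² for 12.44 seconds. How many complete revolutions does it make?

θ = ω₀t + ½αt² = 5.01×12.44 + ½×3.3×12.44² = 317.66784 rad
Total revolutions = θ/(2π) = 317.66784/(2π) = 50.56
Complete revolutions = ⌊50.56⌋ = 50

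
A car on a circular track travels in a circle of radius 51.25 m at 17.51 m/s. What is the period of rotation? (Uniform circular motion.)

T = 2πr/v = 2π×51.25/17.51 = 18.39 s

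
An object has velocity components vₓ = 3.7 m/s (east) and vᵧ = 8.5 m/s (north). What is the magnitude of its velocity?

|v| = √(vₓ² + vᵧ²) = √(3.7² + 8.5²) = √(85.94) = 9.27 m/s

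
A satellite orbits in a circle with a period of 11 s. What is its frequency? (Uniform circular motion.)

f = 1/T = 1/11 = 0.0909 Hz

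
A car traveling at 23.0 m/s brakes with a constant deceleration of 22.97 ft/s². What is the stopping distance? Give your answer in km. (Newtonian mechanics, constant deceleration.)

a = 22.97 ft/s² × 0.3048 = 7.00126 m/s²
d = v₀² / (2a) = 23.0² / (2 × 7.00126) = 529.0 / 14.0025 = 37.779 m
d = 37.779 m / 1000.0 = 0.03778 km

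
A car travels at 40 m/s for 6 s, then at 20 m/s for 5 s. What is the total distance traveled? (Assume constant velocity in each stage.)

d₁ = v₁t₁ = 40 × 6 = 240 m
d₂ = v₂t₂ = 20 × 5 = 100 m
d_total = 240 + 100 = 340 m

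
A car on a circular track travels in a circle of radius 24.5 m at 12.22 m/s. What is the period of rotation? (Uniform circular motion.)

T = 2πr/v = 2π×24.5/12.22 = 12.6 s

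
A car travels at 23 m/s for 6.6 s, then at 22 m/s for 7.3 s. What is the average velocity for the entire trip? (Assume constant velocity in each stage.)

d₁ = v₁t₁ = 23 × 6.6 = 151.8 m
d₂ = v₂t₂ = 22 × 7.3 = 160.6 m
d_total = 312.4 m, t_total = 13.9 s
v_avg = d_total/t_total = 312.4/13.9 = 22.47 m/s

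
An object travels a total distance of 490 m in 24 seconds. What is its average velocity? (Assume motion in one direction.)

v_avg = Δd / Δt = 490 / 24 = 20.42 m/s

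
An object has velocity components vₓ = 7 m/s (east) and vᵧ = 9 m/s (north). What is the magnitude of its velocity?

|v| = √(vₓ² + vᵧ²) = √(7² + 9²) = √(130) = 11.4 m/s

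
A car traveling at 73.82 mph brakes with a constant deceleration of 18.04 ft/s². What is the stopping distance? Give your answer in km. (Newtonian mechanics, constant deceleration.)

v₀ = 73.82 mph × 0.44704 = 33.0005 m/s
a = 18.04 ft/s² × 0.3048 = 5.49859 m/s²
d = v₀² / (2a) = 33.0005² / (2 × 5.49859) = 1089.03 / 10.9972 = 99.0279 m
d = 99.0279 m / 1000.0 = 0.09903 km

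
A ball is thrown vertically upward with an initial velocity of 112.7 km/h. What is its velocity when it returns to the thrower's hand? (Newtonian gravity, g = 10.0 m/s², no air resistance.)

By conservation of energy (no air resistance), the ball returns to the throw height with the same speed as launch, but directed downward.
|v_ground| = v₀ = 112.7 km/h
v_ground = 112.7 km/h (downward)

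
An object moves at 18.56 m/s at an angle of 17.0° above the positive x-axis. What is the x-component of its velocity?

vₓ = v cos(θ) = 18.56 × cos(17.0°) = 17.75 m/s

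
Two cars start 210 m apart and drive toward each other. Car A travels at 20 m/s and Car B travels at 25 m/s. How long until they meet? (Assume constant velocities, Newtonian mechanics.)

Combined speed: v_combined = 20 + 25 = 45 m/s
Time to meet: t = d/v_combined = 210/45 = 4.67 s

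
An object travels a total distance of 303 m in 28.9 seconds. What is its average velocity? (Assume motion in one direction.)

v_avg = Δd / Δt = 303 / 28.9 = 10.48 m/s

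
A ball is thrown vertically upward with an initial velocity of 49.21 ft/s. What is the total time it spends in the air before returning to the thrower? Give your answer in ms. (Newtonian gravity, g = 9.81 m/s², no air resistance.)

v₀ = 49.21 ft/s × 0.3048 = 14.9992 m/s
t_total = 2 × v₀ / g = 2 × 14.9992 / 9.81 = 3.05794 s
t_total = 3.05794 s / 0.001 = 3058 ms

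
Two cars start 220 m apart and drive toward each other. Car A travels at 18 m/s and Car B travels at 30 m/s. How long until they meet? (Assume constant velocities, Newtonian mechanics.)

Combined speed: v_combined = 18 + 30 = 48 m/s
Time to meet: t = d/v_combined = 220/48 = 4.58 s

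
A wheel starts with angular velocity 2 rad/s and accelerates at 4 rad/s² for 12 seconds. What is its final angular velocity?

ω = ω₀ + αt = 2 + 4 × 12 = 50 rad/s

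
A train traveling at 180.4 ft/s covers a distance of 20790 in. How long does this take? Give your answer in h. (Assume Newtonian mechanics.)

d = 20790 in × 0.0254 = 528.066 m
v = 180.4 ft/s × 0.3048 = 54.9859 m/s
t = d / v = 528.066 / 54.9859 = 9.60366 s
t = 9.60366 s / 3600.0 = 0.002668 h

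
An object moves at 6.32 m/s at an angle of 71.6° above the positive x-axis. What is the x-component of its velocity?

vₓ = v cos(θ) = 6.32 × cos(71.6°) = 1.99 m/s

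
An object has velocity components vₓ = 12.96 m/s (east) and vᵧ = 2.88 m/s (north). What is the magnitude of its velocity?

|v| = √(vₓ² + vᵧ²) = √(12.96² + 2.88²) = √(176.256) = 13.28 m/s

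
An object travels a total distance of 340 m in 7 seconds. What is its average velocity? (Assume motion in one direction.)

v_avg = Δd / Δt = 340 / 7 = 48.57 m/s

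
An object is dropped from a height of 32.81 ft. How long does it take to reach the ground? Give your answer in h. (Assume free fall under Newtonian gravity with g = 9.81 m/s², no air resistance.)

h = 32.81 ft × 0.3048 = 10.0005 m
t = √(2h/g) = √(2 × 10.0005 / 9.81) = 1.42788 s
t = 1.42788 s / 3600.0 = 0.0003966 h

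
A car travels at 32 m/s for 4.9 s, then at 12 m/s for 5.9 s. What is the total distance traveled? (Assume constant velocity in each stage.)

d₁ = v₁t₁ = 32 × 4.9 = 156.8 m
d₂ = v₂t₂ = 12 × 5.9 = 70.8 m
d_total = 156.8 + 70.8 = 227.6 m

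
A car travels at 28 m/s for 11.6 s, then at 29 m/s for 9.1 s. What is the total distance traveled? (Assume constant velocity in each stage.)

d₁ = v₁t₁ = 28 × 11.6 = 324.8 m
d₂ = v₂t₂ = 29 × 9.1 = 263.9 m
d_total = 324.8 + 263.9 = 588.7 m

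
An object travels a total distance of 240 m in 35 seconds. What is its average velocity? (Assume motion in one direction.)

v_avg = Δd / Δt = 240 / 35 = 6.86 m/s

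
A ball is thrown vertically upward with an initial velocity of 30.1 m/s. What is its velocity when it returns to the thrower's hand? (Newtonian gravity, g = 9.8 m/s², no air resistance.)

By conservation of energy (no air resistance), the ball returns to the throw height with the same speed as launch, but directed downward.
|v_ground| = v₀ = 30.1 m/s
v_ground = 30.1 m/s (downward)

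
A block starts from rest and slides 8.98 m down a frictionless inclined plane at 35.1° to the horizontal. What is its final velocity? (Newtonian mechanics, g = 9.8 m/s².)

a = g sin(θ) = 9.8 × sin(35.1°) = 5.6351 m/s²
v = √(2ad) = √(2 × 5.6351 × 8.98) = 10.06 m/s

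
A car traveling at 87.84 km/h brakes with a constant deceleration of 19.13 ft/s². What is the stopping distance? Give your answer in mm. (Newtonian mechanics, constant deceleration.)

v₀ = 87.84 km/h × 0.2777777777777778 = 24.4 m/s
a = 19.13 ft/s² × 0.3048 = 5.83082 m/s²
d = v₀² / (2a) = 24.4² / (2 × 5.83082) = 595.36 / 11.6616 = 51.053 m
d = 51.053 m / 0.001 = 51050 mm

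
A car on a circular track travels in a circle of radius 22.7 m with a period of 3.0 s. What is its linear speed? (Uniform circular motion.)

v = 2πr/T = 2π×22.7/3.0 = 47.54 m/s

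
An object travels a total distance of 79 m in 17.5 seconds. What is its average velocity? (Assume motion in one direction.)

v_avg = Δd / Δt = 79 / 17.5 = 4.51 m/s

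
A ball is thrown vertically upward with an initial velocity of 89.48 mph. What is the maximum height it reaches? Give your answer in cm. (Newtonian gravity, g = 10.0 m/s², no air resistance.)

v₀ = 89.48 mph × 0.44704 = 40.0011 m/s
h_max = v₀² / (2g) = 40.0011² / (2 × 10.0) = 1600.09 / 20.0 = 80.0045 m
h_max = 80.0045 m / 0.01 = 8000 cm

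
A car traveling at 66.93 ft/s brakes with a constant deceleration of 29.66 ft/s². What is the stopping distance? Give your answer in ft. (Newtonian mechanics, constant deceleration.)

v₀ = 66.93 ft/s × 0.3048 = 20.4003 m/s
a = 29.66 ft/s² × 0.3048 = 9.04037 m/s²
d = v₀² / (2a) = 20.4003² / (2 × 9.04037) = 416.172 / 18.0807 = 23.0175 m
d = 23.0175 m / 0.3048 = 75.52 ft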